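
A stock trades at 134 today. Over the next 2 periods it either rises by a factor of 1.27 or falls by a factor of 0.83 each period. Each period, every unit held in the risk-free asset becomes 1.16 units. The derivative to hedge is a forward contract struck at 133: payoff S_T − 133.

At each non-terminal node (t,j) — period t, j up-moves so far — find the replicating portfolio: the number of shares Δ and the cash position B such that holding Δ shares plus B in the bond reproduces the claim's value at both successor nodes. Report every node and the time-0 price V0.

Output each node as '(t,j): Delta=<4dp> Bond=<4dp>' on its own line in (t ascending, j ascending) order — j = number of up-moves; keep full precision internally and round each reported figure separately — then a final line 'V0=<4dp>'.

Under the risk-neutral measure, an up-move has probability p* = (R−d)/(u−d) = 0.7500 and values discount at R = 1.16.
Terminal values V(2,·): V(2,0)=-40.6874, V(2,1)=8.2494, V(2,2)=83.1286
  t=1,j=0: stock 111.2200 → up 141.2494 (V=8.2494), down 92.3126 (V=-40.6874). Price -3.4352; hedge Δ=1.0000, bond B=-114.6552.
  t=1,j=1: stock 170.1800 → up 216.1286 (V=83.1286), down 141.2494 (V=8.2494). Price 55.5248; hedge Δ=1.0000, bond B=-114.6552.
  t=0,j=0: stock 134.0000 → up 170.1800 (V=55.5248), down 111.2200 (V=-3.4352). Price 35.1593; hedge Δ=1.0000, bond B=-98.8407.
Self-financing check: at every node Δ·S+B equals the discounted successor values.

(0,0): Delta=1.0000 Bond=-98.8407
(1,0): Delta=1.0000 Bond=-114.6552
(1,1): Delta=1.0000 Bond=-114.6552
V0=35.1593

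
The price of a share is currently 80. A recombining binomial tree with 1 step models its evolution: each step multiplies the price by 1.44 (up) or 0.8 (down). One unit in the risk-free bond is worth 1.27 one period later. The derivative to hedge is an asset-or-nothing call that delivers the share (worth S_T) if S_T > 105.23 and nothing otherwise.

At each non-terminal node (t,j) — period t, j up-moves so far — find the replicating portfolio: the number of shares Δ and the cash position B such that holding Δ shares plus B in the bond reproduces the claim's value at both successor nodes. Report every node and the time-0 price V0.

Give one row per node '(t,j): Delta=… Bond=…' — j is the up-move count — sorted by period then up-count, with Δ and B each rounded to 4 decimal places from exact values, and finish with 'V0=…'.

(0,0): Delta=2.2500 Bond=-113.3858
V0=66.6142

Risk-neutral probability p* = (R−d)/(u−d) = (1.27−0.8)/(1.44−0.8) = 0.7344.
Terminal values V(1,·): V(1,0)=0.0000, V(1,1)=115.2000
(0,0): S=80.0000. Δ = (V_up−V_dn)/(S_up−S_dn) = (115.2000−0.0000)/(115.2000−64.0000) = 2.2500. V = [p*·115.2000 + (1−p*)·0.0000]/1.27 = 66.6142. B = V − Δ·S = -113.3858.
Self-financing check: at every node Δ·S+B equals the discounted successor values.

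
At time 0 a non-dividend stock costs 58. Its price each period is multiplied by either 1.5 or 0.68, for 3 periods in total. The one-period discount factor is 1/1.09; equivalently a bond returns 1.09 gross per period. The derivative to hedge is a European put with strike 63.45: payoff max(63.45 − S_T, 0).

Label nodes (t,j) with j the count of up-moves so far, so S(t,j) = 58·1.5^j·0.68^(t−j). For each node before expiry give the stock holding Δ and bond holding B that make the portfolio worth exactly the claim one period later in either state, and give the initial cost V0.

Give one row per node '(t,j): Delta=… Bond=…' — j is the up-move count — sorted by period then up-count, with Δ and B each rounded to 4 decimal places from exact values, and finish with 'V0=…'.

Under the risk-neutral measure, an up-move has probability p* = (R−d)/(u−d) = 0.5000 and values discount at R = 1.09.
At expiry t=3: V(3,0)=45.2129, V(3,1)=23.2212, V(3,2)=0.0000, V(3,3)=0.0000
(2,0): S=26.8192. Δ = (V_up−V_dn)/(S_up−S_dn) = (23.2212−45.2129)/(40.2288−18.2371) = -1.0000. V = [p*·23.2212 + (1−p*)·45.2129]/1.09 = 31.3918. B = V − Δ·S = 58.2110.
(2,1): S=59.1600. Δ = (V_up−V_dn)/(S_up−S_dn) = (0.0000−23.2212)/(88.7400−40.2288) = -0.4787. V = [p*·0.0000 + (1−p*)·23.2212]/1.09 = 10.6519. B = V − Δ·S = 38.9705.
(2,2): S=130.5000. Δ = (V_up−V_dn)/(S_up−S_dn) = (0.0000−0.0000)/(195.7500−88.7400) = 0.0000. V = [p*·0.0000 + (1−p*)·0.0000]/1.09 = 0.0000. B = V − Δ·S = 0.0000.
(1,0): S=39.4400. Δ = (V_up−V_dn)/(S_up−S_dn) = (10.6519−31.3918)/(59.1600−26.8192) = -0.6413. V = [p*·10.6519 + (1−p*)·31.3918]/1.09 = 19.2861. B = V − Δ·S = 44.5787.
(1,1): S=87.0000. Δ = (V_up−V_dn)/(S_up−S_dn) = (0.0000−10.6519)/(130.5000−59.1600) = -0.1493. V = [p*·0.0000 + (1−p*)·10.6519]/1.09 = 4.8862. B = V − Δ·S = 17.8764.
(0,0): S=58.0000. Δ = (V_up−V_dn)/(S_up−S_dn) = (4.8862−19.2861)/(87.0000−39.4400) = -0.3028. V = [p*·4.8862 + (1−p*)·19.2861]/1.09 = 11.0882. B = V − Δ·S = 28.6491.
Self-financing check: at every node Δ·S+B equals the discounted successor values.

(0,0): Delta=-0.3028 Bond=28.6491
(1,0): Delta=-0.6413 Bond=44.5787
(1,1): Delta=-0.1493 Bond=17.8764
(2,0): Delta=-1.0000 Bond=58.2110
(2,1): Delta=-0.4787 Bond=38.9705
(2,2): Delta=0.0000 Bond=0.0000
V0=11.0882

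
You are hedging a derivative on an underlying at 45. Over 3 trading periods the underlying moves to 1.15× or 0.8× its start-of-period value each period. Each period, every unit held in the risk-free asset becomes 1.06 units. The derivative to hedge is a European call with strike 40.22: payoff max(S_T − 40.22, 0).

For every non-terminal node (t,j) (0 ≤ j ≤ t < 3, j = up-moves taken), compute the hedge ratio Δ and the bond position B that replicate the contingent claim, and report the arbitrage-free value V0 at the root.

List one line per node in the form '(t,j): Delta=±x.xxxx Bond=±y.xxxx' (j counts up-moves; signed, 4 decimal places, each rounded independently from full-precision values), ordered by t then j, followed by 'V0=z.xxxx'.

(0,0): Delta=0.8091 Bond=-24.0535
(1,0): Delta=0.4110 Bond=-11.1676
(1,1): Delta=0.9049 Bond=-30.4568
(2,0): Delta=0.0000 Bond=0.0000
(2,1): Delta=0.5100 Bond=-15.9353
(2,2): Delta=1.0000 Bond=-37.9434
V0=12.3542

Since d<R<u, set p* = (R−d)/(u−d) = 0.7429; price each node as the discounted p*-expectation of its children.
Terminal values V(3,·): V(3,0)=0.0000, V(3,1)=0.0000, V(3,2)=7.3900, V(3,3)=28.2194
Node (2,0) S=28.8000: V=(p*·0.0000+(1−p*)·0.0000)/1.06=0.0000; Δ=(0.0000−0.0000)/(33.1200−23.0400)=0.0000; B=V−Δ·S=0.0000
Node (2,1) S=41.4000: V=(p*·7.3900+(1−p*)·0.0000)/1.06=5.1790; Δ=(7.3900−0.0000)/(47.6100−33.1200)=0.5100; B=V−Δ·S=-15.9353
Node (2,2) S=59.5125: V=(p*·28.2194+(1−p*)·7.3900)/1.06=21.5691; Δ=(28.2194−7.3900)/(68.4394−47.6100)=1.0000; B=V−Δ·S=-37.9434
Node (1,0) S=36.0000: V=(p*·5.1790+(1−p*)·0.0000)/1.06=3.6295; Δ=(5.1790−0.0000)/(41.4000−28.8000)=0.4110; B=V−Δ·S=-11.1676
Node (1,1) S=51.7500: V=(p*·21.5691+(1−p*)·5.1790)/1.06=16.3722; Δ=(21.5691−5.1790)/(59.5125−41.4000)=0.9049; B=V−Δ·S=-30.4568
Node (0,0) S=45.0000: V=(p*·16.3722+(1−p*)·3.6295)/1.06=12.3542; Δ=(16.3722−3.6295)/(51.7500−36.0000)=0.8091; B=V−Δ·S=-24.0535
The time-0 hedge costs 12.3542, which is the no-arbitrage price.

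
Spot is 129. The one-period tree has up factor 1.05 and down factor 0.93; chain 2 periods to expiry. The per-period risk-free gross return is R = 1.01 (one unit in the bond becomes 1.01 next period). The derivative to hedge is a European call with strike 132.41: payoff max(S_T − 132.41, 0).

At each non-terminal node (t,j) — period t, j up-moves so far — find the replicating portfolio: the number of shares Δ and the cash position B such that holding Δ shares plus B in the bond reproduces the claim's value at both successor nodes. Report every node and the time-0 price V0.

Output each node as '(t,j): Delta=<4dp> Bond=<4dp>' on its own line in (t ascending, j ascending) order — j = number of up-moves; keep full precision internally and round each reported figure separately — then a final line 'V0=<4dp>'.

No-arbitrage ⇒ martingale measure with p* = (R−d)/(u−d) = 0.6667.
Payoff layer (t=2): V(2,0)=0.0000, V(2,1)=0.0000, V(2,2)=9.8125
Node (1,0) S=119.9700: V=(p*·0.0000+(1−p*)·0.0000)/1.01=0.0000; Δ=(0.0000−0.0000)/(125.9685−111.5721)=0.0000; B=V−Δ·S=0.0000
Node (1,1) S=135.4500: V=(p*·9.8125+(1−p*)·0.0000)/1.01=6.4769; Δ=(9.8125−0.0000)/(142.2225−125.9685)=0.6037; B=V−Δ·S=-75.2939
Node (0,0) S=129.0000: V=(p*·6.4769+(1−p*)·0.0000)/1.01=4.2752; Δ=(6.4769−0.0000)/(135.4500−119.9700)=0.4184; B=V−Δ·S=-49.6990
Check: Δ(0,0)·S0 + B(0,0) = 4.2752 = V0.

(0,0): Delta=0.4184 Bond=-49.6990
(1,0): Delta=0.0000 Bond=0.0000
(1,1): Delta=0.6037 Bond=-75.2939
V0=4.2752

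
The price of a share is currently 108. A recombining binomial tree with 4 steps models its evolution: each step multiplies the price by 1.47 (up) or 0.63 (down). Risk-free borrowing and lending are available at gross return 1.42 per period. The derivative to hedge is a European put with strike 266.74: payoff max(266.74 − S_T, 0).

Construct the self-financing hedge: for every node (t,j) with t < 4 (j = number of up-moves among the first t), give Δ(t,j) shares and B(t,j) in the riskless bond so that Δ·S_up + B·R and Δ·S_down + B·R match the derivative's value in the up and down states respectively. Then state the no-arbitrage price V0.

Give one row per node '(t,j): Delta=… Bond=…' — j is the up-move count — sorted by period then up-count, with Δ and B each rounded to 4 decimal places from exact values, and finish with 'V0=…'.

(0,0): Delta=-0.2392 Bond=29.1517
(1,0): Delta=-1.0000 Bond=93.1586
(1,1): Delta=-0.2186 Bond=38.1192
(2,0): Delta=-1.0000 Bond=132.2853
(2,1): Delta=-1.0000 Bond=132.2853
(2,2): Delta=-0.1974 Bond=49.1827
(3,0): Delta=-1.0000 Bond=187.8451
(3,1): Delta=-1.0000 Bond=187.8451
(3,2): Delta=-1.0000 Bond=187.8451
(3,3): Delta=-0.1756 Bond=62.3707
V0=3.3156

Under the risk-neutral measure, an up-move has probability p* = (R−d)/(u−d) = 0.9405 and values discount at R = 1.42.
Payoff layer (t=4): V(4,0)=249.7268, V(4,1)=227.0425, V(4,2)=174.1126, V(4,3)=50.6094, V(4,4)=0.0000
  t=3,j=0: stock 27.0051 → up 39.6975 (V=227.0425), down 17.0132 (V=249.7268). Price 160.8400; hedge Δ=-1.0000, bond B=187.8451.
  t=3,j=1: stock 63.0118 → up 92.6274 (V=174.1126), down 39.6975 (V=227.0425). Price 124.8332; hedge Δ=-1.0000, bond B=187.8451.
  t=3,j=2: stock 147.0276 → up 216.1306 (V=50.6094), down 92.6274 (V=174.1126). Price 40.8174; hedge Δ=-1.0000, bond B=187.8451.
  t=3,j=3: stock 343.0645 → up 504.3048 (V=0.0000), down 216.1306 (V=50.6094). Price 2.1215; hedge Δ=-0.1756, bond B=62.3707.
  t=2,j=0: stock 42.8652 → up 63.0118 (V=124.8332), down 27.0051 (V=160.8400). Price 89.4201; hedge Δ=-1.0000, bond B=132.2853.
  t=2,j=1: stock 100.0188 → up 147.0276 (V=40.8174), down 63.0118 (V=124.8332). Price 32.2665; hedge Δ=-1.0000, bond B=132.2853.
  t=2,j=2: stock 233.3772 → up 343.0645 (V=2.1215), down 147.0276 (V=40.8174). Price 3.1160; hedge Δ=-0.1974, bond B=49.1827.
  t=1,j=0: stock 68.0400 → up 100.0188 (V=32.2665), down 42.8652 (V=89.4201). Price 25.1186; hedge Δ=-1.0000, bond B=93.1586.
  t=1,j=1: stock 158.7600 → up 233.3772 (V=3.1160), down 100.0188 (V=32.2665). Price 3.4163; hedge Δ=-0.2186, bond B=38.1192.
  t=0,j=0: stock 108.0000 → up 158.7600 (V=3.4163), down 68.0400 (V=25.1186). Price 3.3156; hedge Δ=-0.2392, bond B=29.1517.
The time-0 hedge costs 3.3156, which is the no-arbitrage price.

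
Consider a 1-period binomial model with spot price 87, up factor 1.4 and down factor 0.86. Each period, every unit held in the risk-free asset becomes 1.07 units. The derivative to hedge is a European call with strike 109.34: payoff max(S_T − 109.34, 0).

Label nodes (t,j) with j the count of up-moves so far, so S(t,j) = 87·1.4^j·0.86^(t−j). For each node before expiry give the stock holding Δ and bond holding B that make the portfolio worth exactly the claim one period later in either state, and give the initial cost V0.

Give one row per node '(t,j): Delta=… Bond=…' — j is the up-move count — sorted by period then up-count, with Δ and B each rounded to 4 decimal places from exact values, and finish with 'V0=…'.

(0,0): Delta=0.2652 Bond=-18.5455
V0=4.5286

Risk-neutral probability p* = (R−d)/(u−d) = (1.07−0.86)/(1.4−0.86) = 0.3889.
Terminal payoffs: V(1,0)=0.0000, V(1,1)=12.4600
  t=0,j=0: stock 87.0000 → up 121.8000 (V=12.4600), down 74.8200 (V=0.0000). Price 4.5286; hedge Δ=0.2652, bond B=-18.5455.
Each (Δ,B) replicates both successor values, so the strategy is self-financing and V0 is arbitrage-free.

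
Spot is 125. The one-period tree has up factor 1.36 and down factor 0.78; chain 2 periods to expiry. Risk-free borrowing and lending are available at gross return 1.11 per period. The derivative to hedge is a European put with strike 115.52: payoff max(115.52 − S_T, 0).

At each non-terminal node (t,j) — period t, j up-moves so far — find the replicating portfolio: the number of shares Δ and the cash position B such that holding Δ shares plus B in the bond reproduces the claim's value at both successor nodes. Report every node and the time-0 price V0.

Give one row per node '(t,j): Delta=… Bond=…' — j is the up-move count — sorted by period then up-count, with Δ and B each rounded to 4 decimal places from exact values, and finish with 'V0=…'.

Under the risk-neutral measure, an up-move has probability p* = (R−d)/(u−d) = 0.5690 and values discount at R = 1.11.
Terminal payoffs: V(2,0)=39.4700, V(2,1)=0.0000, V(2,2)=0.0000
(1,0): S=97.5000. Δ = (V_up−V_dn)/(S_up−S_dn) = (0.0000−39.4700)/(132.6000−76.0500) = -0.6980. V = [p*·0.0000 + (1−p*)·39.4700]/1.11 = 15.3270. B = V − Δ·S = 83.3787.
(1,1): S=170.0000. Δ = (V_up−V_dn)/(S_up−S_dn) = (0.0000−0.0000)/(231.2000−132.6000) = 0.0000. V = [p*·0.0000 + (1−p*)·0.0000]/1.11 = 0.0000. B = V − Δ·S = 0.0000.
(0,0): S=125.0000. Δ = (V_up−V_dn)/(S_up−S_dn) = (0.0000−15.3270)/(170.0000−97.5000) = -0.2114. V = [p*·0.0000 + (1−p*)·15.3270]/1.11 = 5.9518. B = V − Δ·S = 32.3776.
Root portfolio cost Δ·125+B reproduces V0=5.9518.

(0,0): Delta=-0.2114 Bond=32.3776
(1,0): Delta=-0.6980 Bond=83.3787
(1,1): Delta=0.0000 Bond=0.0000
V0=5.9518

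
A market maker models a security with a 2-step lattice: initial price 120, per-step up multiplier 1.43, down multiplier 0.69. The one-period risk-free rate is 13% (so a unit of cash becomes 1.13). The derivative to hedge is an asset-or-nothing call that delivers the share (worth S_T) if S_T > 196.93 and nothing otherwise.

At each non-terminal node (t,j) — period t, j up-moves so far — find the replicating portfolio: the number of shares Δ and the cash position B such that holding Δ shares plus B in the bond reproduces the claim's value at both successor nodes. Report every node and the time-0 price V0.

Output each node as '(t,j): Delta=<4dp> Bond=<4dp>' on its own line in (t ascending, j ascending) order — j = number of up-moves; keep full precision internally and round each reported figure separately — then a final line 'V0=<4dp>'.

(0,0): Delta=1.4541 Bond=-106.5454
(1,0): Delta=0.0000 Bond=0.0000
(1,1): Delta=1.9324 Bond=-202.4847
V0=67.9420

Risk-neutral probability p* = (R−d)/(u−d) = (1.13−0.69)/(1.43−0.69) = 0.5946.
At expiry t=2: V(2,0)=0.0000, V(2,1)=0.0000, V(2,2)=245.3880
  t=1,j=0: stock 82.8000 → up 118.4040 (V=0.0000), down 57.1320 (V=0.0000). Price 0.0000; hedge Δ=0.0000, bond B=0.0000.
  t=1,j=1: stock 171.6000 → up 245.3880 (V=245.3880), down 118.4040 (V=0.0000). Price 129.1207; hedge Δ=1.9324, bond B=-202.4847.
  t=0,j=0: stock 120.0000 → up 171.6000 (V=129.1207), down 82.8000 (V=0.0000). Price 67.9420; hedge Δ=1.4541, bond B=-106.5454.
Root portfolio cost Δ·120+B reproduces V0=67.9420.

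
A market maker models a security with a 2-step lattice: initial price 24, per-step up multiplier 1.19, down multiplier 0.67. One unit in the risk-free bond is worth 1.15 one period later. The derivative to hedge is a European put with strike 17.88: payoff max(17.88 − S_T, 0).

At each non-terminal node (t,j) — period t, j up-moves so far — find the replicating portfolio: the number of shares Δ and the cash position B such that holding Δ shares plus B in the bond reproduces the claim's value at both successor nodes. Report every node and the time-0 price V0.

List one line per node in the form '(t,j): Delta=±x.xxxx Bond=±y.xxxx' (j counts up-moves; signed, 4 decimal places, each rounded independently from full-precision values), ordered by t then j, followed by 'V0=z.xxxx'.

(0,0): Delta=-0.0381 Bond=0.9459
(1,0): Delta=-0.8499 Bond=14.1415
(1,1): Delta=0.0000 Bond=0.0000
V0=0.0318

No-arbitrage ⇒ martingale measure with p* = (R−d)/(u−d) = 0.9231.
Payoff layer (t=2): V(2,0)=7.1064, V(2,1)=0.0000, V(2,2)=0.0000
  t=1,j=0: stock 16.0800 → up 19.1352 (V=0.0000), down 10.7736 (V=7.1064). Price 0.4753; hedge Δ=-0.8499, bond B=14.1415.
  t=1,j=1: stock 28.5600 → up 33.9864 (V=0.0000), down 19.1352 (V=0.0000). Price 0.0000; hedge Δ=0.0000, bond B=0.0000.
  t=0,j=0: stock 24.0000 → up 28.5600 (V=0.0000), down 16.0800 (V=0.4753). Price 0.0318; hedge Δ=-0.0381, bond B=0.9459.
Self-financing check: at every node Δ·S+B equals the discounted successor values.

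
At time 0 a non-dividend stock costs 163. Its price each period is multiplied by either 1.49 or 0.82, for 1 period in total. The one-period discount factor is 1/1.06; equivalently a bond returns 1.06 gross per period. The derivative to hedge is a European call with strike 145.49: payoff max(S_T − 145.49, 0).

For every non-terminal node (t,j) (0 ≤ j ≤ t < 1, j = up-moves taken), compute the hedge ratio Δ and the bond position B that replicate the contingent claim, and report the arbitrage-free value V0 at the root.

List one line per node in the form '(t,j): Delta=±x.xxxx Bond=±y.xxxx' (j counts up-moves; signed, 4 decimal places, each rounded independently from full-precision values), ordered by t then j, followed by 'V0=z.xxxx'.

No-arbitrage ⇒ martingale measure with p* = (R−d)/(u−d) = 0.3582.
Terminal payoffs: V(1,0)=0.0000, V(1,1)=97.3800
  t=0,j=0: stock 163.0000 → up 242.8700 (V=97.3800), down 133.6600 (V=0.0000). Price 32.9079; hedge Δ=0.8917, bond B=-112.4354.
The time-0 hedge costs 32.9079, which is the no-arbitrage price.

(0,0): Delta=0.8917 Bond=-112.4354
V0=32.9079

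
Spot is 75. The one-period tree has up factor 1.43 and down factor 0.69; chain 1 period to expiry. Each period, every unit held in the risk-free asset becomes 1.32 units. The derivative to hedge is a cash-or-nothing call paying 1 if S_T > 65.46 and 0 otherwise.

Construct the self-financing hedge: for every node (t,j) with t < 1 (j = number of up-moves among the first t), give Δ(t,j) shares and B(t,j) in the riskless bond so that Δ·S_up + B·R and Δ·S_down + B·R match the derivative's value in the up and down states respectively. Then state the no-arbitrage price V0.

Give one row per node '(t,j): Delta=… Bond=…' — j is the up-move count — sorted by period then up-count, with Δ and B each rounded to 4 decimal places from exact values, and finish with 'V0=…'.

Since d<R<u, set p* = (R−d)/(u−d) = 0.8514; price each node as the discounted p*-expectation of its children.
Terminal payoffs: V(1,0)=0.0000, V(1,1)=1.0000
  t=0,j=0: stock 75.0000 → up 107.2500 (V=1.0000), down 51.7500 (V=0.0000). Price 0.6450; hedge Δ=0.0180, bond B=-0.7064.
Self-financing check: at every node Δ·S+B equals the discounted successor values.

(0,0): Delta=0.0180 Bond=-0.7064
V0=0.6450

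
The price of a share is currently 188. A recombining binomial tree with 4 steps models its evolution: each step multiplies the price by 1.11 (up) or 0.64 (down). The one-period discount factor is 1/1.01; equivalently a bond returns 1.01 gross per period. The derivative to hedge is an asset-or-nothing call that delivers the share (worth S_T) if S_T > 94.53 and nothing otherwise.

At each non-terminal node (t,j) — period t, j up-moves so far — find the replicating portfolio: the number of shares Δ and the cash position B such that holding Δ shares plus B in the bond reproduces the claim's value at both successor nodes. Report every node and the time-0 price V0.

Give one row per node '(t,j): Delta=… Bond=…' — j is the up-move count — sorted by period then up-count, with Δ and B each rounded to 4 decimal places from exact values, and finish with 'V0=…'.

Risk-neutral probability p* = (R−d)/(u−d) = (1.01−0.64)/(1.11−0.64) = 0.7872.
Terminal payoffs: V(4,0)=0.0000, V(4,1)=0.0000, V(4,2)=94.8776, V(4,3)=164.5534, V(4,4)=285.3972
  t=3,j=0: stock 49.2831 → up 54.7042 (V=0.0000), down 31.5412 (V=0.0000). Price 0.0000; hedge Δ=0.0000, bond B=0.0000.
  t=3,j=1: stock 85.4753 → up 94.8776 (V=94.8776), down 54.7042 (V=0.0000). Price 73.9514; hedge Δ=2.3617, bond B=-127.9159.
  t=3,j=2: stock 148.2463 → up 164.5534 (V=164.5534), down 94.8776 (V=94.8776). Price 148.2463; hedge Δ=1.0000, bond B=0.0000.
  t=3,j=3: stock 257.1146 → up 285.3972 (V=285.3972), down 164.5534 (V=164.5534). Price 257.1146; hedge Δ=1.0000, bond B=0.0000.
  t=2,j=0: stock 77.0048 → up 85.4753 (V=73.9514), down 49.2831 (V=0.0000). Price 57.6406; hedge Δ=2.0433, bond B=-99.7027.
  t=2,j=1: stock 133.5552 → up 148.2463 (V=148.2463), down 85.4753 (V=73.9514). Price 131.1276; hedge Δ=1.1836, bond B=-26.9467.
  t=2,j=2: stock 231.6348 → up 257.1146 (V=257.1146), down 148.2463 (V=148.2463). Price 231.6348; hedge Δ=1.0000, bond B=0.0000.
  t=1,j=0: stock 120.3200 → up 133.5552 (V=131.1276), down 77.0048 (V=57.6406). Price 114.3486; hedge Δ=1.2995, bond B=-42.0066.
  t=1,j=1: stock 208.6800 → up 231.6348 (V=231.6348), down 133.5552 (V=131.1276). Price 208.1686; hedge Δ=1.0248, bond B=-5.6766.
  t=0,j=0: stock 188.0000 → up 208.6800 (V=208.1686), down 120.3200 (V=114.3486). Price 186.3435; hedge Δ=1.0618, bond B=-13.2736.
Self-financing check: at every node Δ·S+B equals the discounted successor values.

(0,0): Delta=1.0618 Bond=-13.2736
(1,0): Delta=1.2995 Bond=-42.0066
(1,1): Delta=1.0248 Bond=-5.6766
(2,0): Delta=2.0433 Bond=-99.7027
(2,1): Delta=1.1836 Bond=-26.9467
(2,2): Delta=1.0000 Bond=0.0000
(3,0): Delta=0.0000 Bond=0.0000
(3,1): Delta=2.3617 Bond=-127.9159
(3,2): Delta=1.0000 Bond=0.0000
(3,3): Delta=1.0000 Bond=0.0000
V0=186.3435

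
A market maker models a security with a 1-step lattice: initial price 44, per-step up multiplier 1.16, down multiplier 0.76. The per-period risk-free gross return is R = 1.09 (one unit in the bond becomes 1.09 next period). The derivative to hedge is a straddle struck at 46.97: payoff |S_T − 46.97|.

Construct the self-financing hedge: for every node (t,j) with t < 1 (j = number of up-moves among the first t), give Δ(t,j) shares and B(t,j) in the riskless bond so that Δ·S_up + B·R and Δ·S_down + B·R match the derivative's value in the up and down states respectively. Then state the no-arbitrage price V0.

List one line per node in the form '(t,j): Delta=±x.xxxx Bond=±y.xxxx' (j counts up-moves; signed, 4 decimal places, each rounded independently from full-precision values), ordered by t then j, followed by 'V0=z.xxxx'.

(0,0): Delta=-0.5375 Bond=28.9028
V0=5.2528

Under the risk-neutral measure, an up-move has probability p* = (R−d)/(u−d) = 0.8250 and values discount at R = 1.09.
Terminal values V(1,·): V(1,0)=13.5300, V(1,1)=4.0700
(0,0): S=44.0000. Δ = (V_up−V_dn)/(S_up−S_dn) = (4.0700−13.5300)/(51.0400−33.4400) = -0.5375. V = [p*·4.0700 + (1−p*)·13.5300]/1.09 = 5.2528. B = V − Δ·S = 28.9028.
Each (Δ,B) replicates both successor values, so the strategy is self-financing and V0 is arbitrage-free.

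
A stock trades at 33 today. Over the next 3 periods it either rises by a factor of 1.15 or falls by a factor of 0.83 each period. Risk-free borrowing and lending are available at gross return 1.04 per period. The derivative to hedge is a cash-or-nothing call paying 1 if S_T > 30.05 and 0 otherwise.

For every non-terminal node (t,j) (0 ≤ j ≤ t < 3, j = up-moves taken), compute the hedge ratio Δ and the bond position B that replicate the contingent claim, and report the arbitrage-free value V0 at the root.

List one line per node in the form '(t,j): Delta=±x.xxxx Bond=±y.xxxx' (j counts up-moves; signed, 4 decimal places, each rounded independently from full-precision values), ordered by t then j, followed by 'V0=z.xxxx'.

(0,0): Delta=0.0395 Bond=-0.6575
(1,0): Delta=0.0720 Bond=-1.5737
(1,1): Delta=0.0272 Bond=-0.2176
(2,0): Delta=0.0000 Bond=0.0000
(2,1): Delta=0.0992 Bond=-2.4940
(2,2): Delta=0.0000 Bond=0.9615
V0=0.6461

Under the risk-neutral measure, an up-move has probability p* = (R−d)/(u−d) = 0.6563 and values discount at R = 1.04.
Terminal payoffs: V(3,0)=0.0000, V(3,1)=0.0000, V(3,2)=1.0000, V(3,3)=1.0000
  t=2,j=0: stock 22.7337 → up 26.1438 (V=0.0000), down 18.8690 (V=0.0000). Price 0.0000; hedge Δ=0.0000, bond B=0.0000.
  t=2,j=1: stock 31.4985 → up 36.2233 (V=1.0000), down 26.1438 (V=0.0000). Price 0.6310; hedge Δ=0.0992, bond B=-2.4940.
  t=2,j=2: stock 43.6425 → up 50.1889 (V=1.0000), down 36.2233 (V=1.0000). Price 0.9615; hedge Δ=0.0000, bond B=0.9615.
  t=1,j=0: stock 27.3900 → up 31.4985 (V=0.6310), down 22.7337 (V=0.0000). Price 0.3982; hedge Δ=0.0720, bond B=-1.5737.
  t=1,j=1: stock 37.9500 → up 43.6425 (V=0.9615), down 31.4985 (V=0.6310). Price 0.8153; hedge Δ=0.0272, bond B=-0.2176.
  t=0,j=0: stock 33.0000 → up 37.9500 (V=0.8153), down 27.3900 (V=0.3982). Price 0.6461; hedge Δ=0.0395, bond B=-0.6575.
The time-0 hedge costs 0.6461, which is the no-arbitrage price.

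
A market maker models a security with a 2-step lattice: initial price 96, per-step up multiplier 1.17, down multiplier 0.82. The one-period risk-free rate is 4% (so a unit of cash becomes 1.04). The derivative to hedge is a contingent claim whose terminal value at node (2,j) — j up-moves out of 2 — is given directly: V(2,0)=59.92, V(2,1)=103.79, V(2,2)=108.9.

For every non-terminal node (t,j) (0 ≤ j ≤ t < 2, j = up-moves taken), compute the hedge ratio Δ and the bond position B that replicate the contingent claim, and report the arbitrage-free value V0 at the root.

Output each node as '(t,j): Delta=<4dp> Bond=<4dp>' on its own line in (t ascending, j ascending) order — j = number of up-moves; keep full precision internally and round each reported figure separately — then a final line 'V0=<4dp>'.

(0,0): Delta=0.5582 Bond=38.6412
(1,0): Delta=1.5923 Bond=-41.2126
(1,1): Delta=0.1300 Bond=88.2865
V0=92.2307

The replicating-portfolio and risk-neutral prices coincide; use p* = (1.04−0.82)/(1.17−0.82) = 0.6286 for the latter.
Terminal values V(2,·): V(2,0)=59.9200, V(2,1)=103.7900, V(2,2)=108.9000
  t=1,j=0: stock 78.7200 → up 92.1024 (V=103.7900), down 64.5504 (V=59.9200). Price 84.1302; hedge Δ=1.5923, bond B=-41.2126.
  t=1,j=1: stock 112.3200 → up 131.4144 (V=108.9000), down 92.1024 (V=103.7900). Price 102.8865; hedge Δ=0.1300, bond B=88.2865.
  t=0,j=0: stock 96.0000 → up 112.3200 (V=102.8865), down 78.7200 (V=84.1302). Price 92.2307; hedge Δ=0.5582, bond B=38.6412.
The time-0 hedge costs 92.2307, which is the no-arbitrage price.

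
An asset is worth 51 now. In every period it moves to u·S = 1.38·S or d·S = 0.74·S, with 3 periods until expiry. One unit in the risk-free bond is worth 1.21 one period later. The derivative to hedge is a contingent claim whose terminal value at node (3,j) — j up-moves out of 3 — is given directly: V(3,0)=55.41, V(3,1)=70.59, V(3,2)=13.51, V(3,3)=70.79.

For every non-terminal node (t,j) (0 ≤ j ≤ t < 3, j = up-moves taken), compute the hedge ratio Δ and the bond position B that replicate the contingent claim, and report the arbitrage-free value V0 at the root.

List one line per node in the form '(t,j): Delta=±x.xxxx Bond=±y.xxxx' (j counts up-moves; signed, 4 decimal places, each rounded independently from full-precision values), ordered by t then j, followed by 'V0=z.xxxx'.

No-arbitrage ⇒ martingale measure with p* = (R−d)/(u−d) = 0.7344.
Payoff layer (t=3): V(3,0)=55.4100, V(3,1)=70.5900, V(3,2)=13.5100, V(3,3)=70.7900
Node (2,0) S=27.9276: V=(p*·70.5900+(1−p*)·55.4100)/1.21=55.0065; Δ=(70.5900−55.4100)/(38.5401−20.6664)=0.8493; B=V−Δ·S=31.2877
Node (2,1) S=52.0812: V=(p*·13.5100+(1−p*)·70.5900)/1.21=23.6958; Δ=(13.5100−70.5900)/(71.8721−38.5401)=-1.7125; B=V−Δ·S=112.8833
Node (2,2) S=97.1244: V=(p*·70.7900+(1−p*)·13.5100)/1.21=45.9298; Δ=(70.7900−13.5100)/(134.0317−71.8721)=0.9215; B=V−Δ·S=-43.5702
Node (1,0) S=37.7400: V=(p*·23.6958+(1−p*)·55.0065)/1.21=26.4567; Δ=(23.6958−55.0065)/(52.0812−27.9276)=-1.2963; B=V−Δ·S=75.3797
Node (1,1) S=70.3800: V=(p*·45.9298+(1−p*)·23.6958)/1.21=33.0776; Δ=(45.9298−23.6958)/(97.1244−52.0812)=0.4936; B=V−Δ·S=-1.6630
Node (0,0) S=51.0000: V=(p*·33.0776+(1−p*)·26.4567)/1.21=25.8834; Δ=(33.0776−26.4567)/(70.3800−37.7400)=0.2028; B=V−Δ·S=15.5384
Self-financing check: at every node Δ·S+B equals the discounted successor values.

(0,0): Delta=0.2028 Bond=15.5384
(1,0): Delta=-1.2963 Bond=75.3797
(1,1): Delta=0.4936 Bond=-1.6630
(2,0): Delta=0.8493 Bond=31.2877
(2,1): Delta=-1.7125 Bond=112.8833
(2,2): Delta=0.9215 Bond=-43.5702
V0=25.8834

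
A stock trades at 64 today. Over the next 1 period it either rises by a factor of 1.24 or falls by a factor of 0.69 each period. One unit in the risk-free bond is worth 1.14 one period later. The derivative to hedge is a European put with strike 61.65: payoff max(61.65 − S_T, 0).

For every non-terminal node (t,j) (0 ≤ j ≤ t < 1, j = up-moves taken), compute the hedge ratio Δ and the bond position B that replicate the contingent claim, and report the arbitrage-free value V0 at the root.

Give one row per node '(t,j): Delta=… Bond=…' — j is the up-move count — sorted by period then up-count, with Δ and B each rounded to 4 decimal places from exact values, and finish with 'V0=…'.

(0,0): Delta=-0.4969 Bond=34.5895
V0=2.7895

Since d<R<u, set p* = (R−d)/(u−d) = 0.8182; price each node as the discounted p*-expectation of its children.
At expiry t=1: V(1,0)=17.4900, V(1,1)=0.0000
  t=0,j=0: stock 64.0000 → up 79.3600 (V=0.0000), down 44.1600 (V=17.4900). Price 2.7895; hedge Δ=-0.4969, bond B=34.5895.
Each (Δ,B) replicates both successor values, so the strategy is self-financing and V0 is arbitrage-free.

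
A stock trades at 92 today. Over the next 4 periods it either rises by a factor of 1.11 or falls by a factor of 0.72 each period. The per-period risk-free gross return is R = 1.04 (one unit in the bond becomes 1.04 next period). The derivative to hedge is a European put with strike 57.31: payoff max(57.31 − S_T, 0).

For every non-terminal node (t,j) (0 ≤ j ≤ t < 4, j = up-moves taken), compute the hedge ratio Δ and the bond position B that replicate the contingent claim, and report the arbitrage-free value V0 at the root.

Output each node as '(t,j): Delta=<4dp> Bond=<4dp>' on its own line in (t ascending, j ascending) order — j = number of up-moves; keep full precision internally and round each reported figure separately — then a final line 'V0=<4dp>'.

(0,0): Delta=-0.0396 Bond=3.9863
(1,0): Delta=-0.2178 Bond=15.9458
(1,1): Delta=-0.0144 Bond=1.5645
(2,0): Delta=-0.9384 Bond=50.9524
(2,1): Delta=-0.1155 Bond=9.0654
(2,2): Delta=0.0000 Bond=0.0000
(3,0): Delta=-1.0000 Bond=55.1058
(3,1): Delta=-0.9297 Bond=52.5277
(3,2): Delta=0.0000 Bond=0.0000
(3,3): Delta=0.0000 Bond=0.0000
V0=0.3403

No-arbitrage ⇒ martingale measure with p* = (R−d)/(u−d) = 0.8205.
Terminal payoffs: V(4,0)=32.5861, V(4,1)=19.1939, V(4,2)=0.0000, V(4,3)=0.0000, V(4,4)=0.0000
Node (3,0) S=34.3388: V=(p*·19.1939+(1−p*)·32.5861)/1.04=20.7670; Δ=(19.1939−32.5861)/(38.1161−24.7239)=-1.0000; B=V−Δ·S=55.1058
Node (3,1) S=52.9390: V=(p*·0.0000+(1−p*)·19.1939)/1.04=3.3126; Δ=(0.0000−19.1939)/(58.7623−38.1161)=-0.9297; B=V−Δ·S=52.5277
Node (3,2) S=81.6143: V=(p*·0.0000+(1−p*)·0.0000)/1.04=0.0000; Δ=(0.0000−0.0000)/(90.5919−58.7623)=0.0000; B=V−Δ·S=0.0000
Node (3,3) S=125.8221: V=(p*·0.0000+(1−p*)·0.0000)/1.04=0.0000; Δ=(0.0000−0.0000)/(139.6625−90.5919)=0.0000; B=V−Δ·S=0.0000
Node (2,0) S=47.6928: V=(p*·3.3126+(1−p*)·20.7670)/1.04=6.1975; Δ=(3.3126−20.7670)/(52.9390−34.3388)=-0.9384; B=V−Δ·S=50.9524
Node (2,1) S=73.5264: V=(p*·0.0000+(1−p*)·3.3126)/1.04=0.5717; Δ=(0.0000−3.3126)/(81.6143−52.9390)=-0.1155; B=V−Δ·S=9.0654
Node (2,2) S=113.3532: V=(p*·0.0000+(1−p*)·0.0000)/1.04=0.0000; Δ=(0.0000−0.0000)/(125.8221−81.6143)=0.0000; B=V−Δ·S=0.0000
Node (1,0) S=66.2400: V=(p*·0.5717+(1−p*)·6.1975)/1.04=1.5206; Δ=(0.5717−6.1975)/(73.5264−47.6928)=-0.2178; B=V−Δ·S=15.9458
Node (1,1) S=102.1200: V=(p*·0.0000+(1−p*)·0.5717)/1.04=0.0987; Δ=(0.0000−0.5717)/(113.3532−73.5264)=-0.0144; B=V−Δ·S=1.5645
Node (0,0) S=92.0000: V=(p*·0.0987+(1−p*)·1.5206)/1.04=0.3403; Δ=(0.0987−1.5206)/(102.1200−66.2400)=-0.0396; B=V−Δ·S=3.9863
Root portfolio cost Δ·92+B reproduces V0=0.3403.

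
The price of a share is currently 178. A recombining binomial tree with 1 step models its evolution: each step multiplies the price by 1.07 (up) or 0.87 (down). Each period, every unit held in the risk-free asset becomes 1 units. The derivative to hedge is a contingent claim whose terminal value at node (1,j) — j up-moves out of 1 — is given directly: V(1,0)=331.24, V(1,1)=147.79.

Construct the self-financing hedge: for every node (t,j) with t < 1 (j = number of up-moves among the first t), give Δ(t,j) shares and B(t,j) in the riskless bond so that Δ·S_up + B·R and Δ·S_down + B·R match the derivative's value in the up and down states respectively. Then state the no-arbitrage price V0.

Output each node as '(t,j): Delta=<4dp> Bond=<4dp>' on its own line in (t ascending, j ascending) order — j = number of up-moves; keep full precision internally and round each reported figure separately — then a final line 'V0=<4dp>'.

Risk-neutral probability p* = (R−d)/(u−d) = (1−0.87)/(1.07−0.87) = 0.6500.
Terminal payoffs: V(1,0)=331.2400, V(1,1)=147.7900
  t=0,j=0: stock 178.0000 → up 190.4600 (V=147.7900), down 154.8600 (V=331.2400). Price 211.9975; hedge Δ=-5.1531, bond B=1129.2475.
Each (Δ,B) replicates both successor values, so the strategy is self-financing and V0 is arbitrage-free.

(0,0): Delta=-5.1531 Bond=1129.2475
V0=211.9975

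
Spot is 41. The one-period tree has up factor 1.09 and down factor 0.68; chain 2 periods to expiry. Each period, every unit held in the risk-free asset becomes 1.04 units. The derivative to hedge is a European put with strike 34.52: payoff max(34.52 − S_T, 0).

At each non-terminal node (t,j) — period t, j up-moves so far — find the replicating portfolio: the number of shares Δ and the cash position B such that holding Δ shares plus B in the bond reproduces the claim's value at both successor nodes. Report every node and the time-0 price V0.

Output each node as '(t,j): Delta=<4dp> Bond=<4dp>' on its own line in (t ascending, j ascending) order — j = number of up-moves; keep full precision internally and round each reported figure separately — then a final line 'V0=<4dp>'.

Since d<R<u, set p* = (R−d)/(u−d) = 0.8780; price each node as the discounted p*-expectation of its children.
At expiry t=2: V(2,0)=15.5616, V(2,1)=4.1308, V(2,2)=0.0000
(1,0): S=27.8800. Δ = (V_up−V_dn)/(S_up−S_dn) = (4.1308−15.5616)/(30.3892−18.9584) = -1.0000. V = [p*·4.1308 + (1−p*)·15.5616]/1.04 = 5.3123. B = V − Δ·S = 33.1923.
(1,1): S=44.6900. Δ = (V_up−V_dn)/(S_up−S_dn) = (0.0000−4.1308)/(48.7121−30.3892) = -0.2254. V = [p*·0.0000 + (1−p*)·4.1308]/1.04 = 0.4844. B = V − Δ·S = 10.5595.
(0,0): S=41.0000. Δ = (V_up−V_dn)/(S_up−S_dn) = (0.4844−5.3123)/(44.6900−27.8800) = -0.2872. V = [p*·0.4844 + (1−p*)·5.3123]/1.04 = 1.0319. B = V − Δ·S = 12.8073.
Self-financing check: at every node Δ·S+B equals the discounted successor values.

(0,0): Delta=-0.2872 Bond=12.8073
(1,0): Delta=-1.0000 Bond=33.1923
(1,1): Delta=-0.2254 Bond=10.5595
V0=1.0319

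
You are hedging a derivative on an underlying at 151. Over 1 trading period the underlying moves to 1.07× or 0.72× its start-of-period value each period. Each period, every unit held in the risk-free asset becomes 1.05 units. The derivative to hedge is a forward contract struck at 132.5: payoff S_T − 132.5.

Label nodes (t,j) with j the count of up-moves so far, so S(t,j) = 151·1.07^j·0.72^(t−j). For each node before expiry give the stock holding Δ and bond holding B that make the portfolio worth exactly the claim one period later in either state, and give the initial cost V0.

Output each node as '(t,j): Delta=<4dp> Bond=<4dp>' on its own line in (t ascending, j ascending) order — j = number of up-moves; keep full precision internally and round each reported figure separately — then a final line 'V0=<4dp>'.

Since d<R<u, set p* = (R−d)/(u−d) = 0.9429; price each node as the discounted p*-expectation of its children.
At expiry t=1: V(1,0)=-23.7800, V(1,1)=29.0700
Node (0,0) S=151.0000: V=(p*·29.0700+(1−p*)·-23.7800)/1.05=24.8095; Δ=(29.0700−-23.7800)/(161.5700−108.7200)=1.0000; B=V−Δ·S=-126.1905
Root portfolio cost Δ·151+B reproduces V0=24.8095.

(0,0): Delta=1.0000 Bond=-126.1905
V0=24.8095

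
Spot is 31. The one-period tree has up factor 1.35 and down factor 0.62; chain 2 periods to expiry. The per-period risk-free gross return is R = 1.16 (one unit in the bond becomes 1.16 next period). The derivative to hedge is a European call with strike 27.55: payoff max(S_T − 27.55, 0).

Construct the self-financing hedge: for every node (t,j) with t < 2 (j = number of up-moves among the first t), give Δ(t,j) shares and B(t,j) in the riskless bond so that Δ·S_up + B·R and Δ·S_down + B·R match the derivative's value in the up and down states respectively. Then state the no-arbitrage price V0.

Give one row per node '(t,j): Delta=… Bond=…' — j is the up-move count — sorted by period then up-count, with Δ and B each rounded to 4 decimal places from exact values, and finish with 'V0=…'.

No-arbitrage ⇒ martingale measure with p* = (R−d)/(u−d) = 0.7397.
Terminal payoffs: V(2,0)=0.0000, V(2,1)=0.0000, V(2,2)=28.9475
(1,0): S=19.2200. Δ = (V_up−V_dn)/(S_up−S_dn) = (0.0000−0.0000)/(25.9470−11.9164) = 0.0000. V = [p*·0.0000 + (1−p*)·0.0000]/1.16 = 0.0000. B = V − Δ·S = 0.0000.
(1,1): S=41.8500. Δ = (V_up−V_dn)/(S_up−S_dn) = (28.9475−0.0000)/(56.4975−25.9470) = 0.9475. V = [p*·28.9475 + (1−p*)·0.0000]/1.16 = 18.4597. B = V − Δ·S = -21.1944.
(0,0): S=31.0000. Δ = (V_up−V_dn)/(S_up−S_dn) = (18.4597−0.0000)/(41.8500−19.2200) = 0.8157. V = [p*·18.4597 + (1−p*)·0.0000]/1.16 = 11.7716. B = V − Δ·S = -13.5156.
Check: Δ(0,0)·S0 + B(0,0) = 11.7716 = V0.

(0,0): Delta=0.8157 Bond=-13.5156
(1,0): Delta=0.0000 Bond=0.0000
(1,1): Delta=0.9475 Bond=-21.1944
V0=11.7716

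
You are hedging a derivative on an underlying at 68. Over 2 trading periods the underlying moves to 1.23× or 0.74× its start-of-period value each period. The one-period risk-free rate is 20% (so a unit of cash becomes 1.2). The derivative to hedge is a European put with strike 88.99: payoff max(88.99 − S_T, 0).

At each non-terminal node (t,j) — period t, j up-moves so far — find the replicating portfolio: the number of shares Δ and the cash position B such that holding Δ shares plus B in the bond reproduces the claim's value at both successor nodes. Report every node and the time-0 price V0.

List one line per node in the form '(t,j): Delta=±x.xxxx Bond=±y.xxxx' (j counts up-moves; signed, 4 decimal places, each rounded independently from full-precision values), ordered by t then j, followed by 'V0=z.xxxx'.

(0,0): Delta=-0.6739 Bond=48.1261
(1,0): Delta=-1.0000 Bond=74.1583
(1,1): Delta=-0.6612 Bond=56.6812
V0=2.2978

Risk-neutral probability p* = (R−d)/(u−d) = (1.2−0.74)/(1.23−0.74) = 0.9388.
At expiry t=2: V(2,0)=51.7532, V(2,1)=27.0964, V(2,2)=0.0000
(1,0): S=50.3200. Δ = (V_up−V_dn)/(S_up−S_dn) = (27.0964−51.7532)/(61.8936−37.2368) = -1.0000. V = [p*·27.0964 + (1−p*)·51.7532]/1.2 = 23.8383. B = V − Δ·S = 74.1583.
(1,1): S=83.6400. Δ = (V_up−V_dn)/(S_up−S_dn) = (0.0000−27.0964)/(102.8772−61.8936) = -0.6612. V = [p*·0.0000 + (1−p*)·27.0964]/1.2 = 1.3825. B = V − Δ·S = 56.6812.
(0,0): S=68.0000. Δ = (V_up−V_dn)/(S_up−S_dn) = (1.3825−23.8383)/(83.6400−50.3200) = -0.6739. V = [p*·1.3825 + (1−p*)·23.8383]/1.2 = 2.2978. B = V − Δ·S = 48.1261.
Root portfolio cost Δ·68+B reproduces V0=2.2978.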